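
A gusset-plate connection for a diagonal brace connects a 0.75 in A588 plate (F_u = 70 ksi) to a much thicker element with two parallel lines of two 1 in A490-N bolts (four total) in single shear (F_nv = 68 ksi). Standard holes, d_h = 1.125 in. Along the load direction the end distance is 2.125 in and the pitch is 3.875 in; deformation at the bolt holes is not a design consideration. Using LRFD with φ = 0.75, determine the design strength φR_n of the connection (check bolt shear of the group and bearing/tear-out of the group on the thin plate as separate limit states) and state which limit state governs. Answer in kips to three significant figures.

160 kips (bolt shear governs)

Bolt shear: A_b = π·1²/4 = 0.7854 in²; R_n = 68 × 0.7854 × 4 × 1 = 213.6 kips → 0.75 × 213.6 = 160 kips.
Bearing (1.5 l_c t F_u ≤ 3.0 d t F_u): upper limit = 3.0·1·0.75·70 = 157.5 kips.
  Edge l_c = 2.125 − 1.125/2 = 1.562 → r_n = 123 kips; interior l_c = 3.875 − 1.125 = 2.75 → r_n = 157.5 kips.
  R_n,bearing = 2·123 + 2·157.5 = 561.1 kips → 0.75 × 561.1 = 421 kips.
Bolt shear governs: 160 kips.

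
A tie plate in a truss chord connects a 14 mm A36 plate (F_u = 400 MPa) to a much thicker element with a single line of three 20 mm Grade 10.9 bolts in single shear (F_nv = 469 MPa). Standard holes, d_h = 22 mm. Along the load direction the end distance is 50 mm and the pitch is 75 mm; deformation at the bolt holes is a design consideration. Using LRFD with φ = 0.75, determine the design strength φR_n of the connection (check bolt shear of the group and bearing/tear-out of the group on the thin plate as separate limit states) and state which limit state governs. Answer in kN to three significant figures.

332 kN (bolt shear governs)

Bolt shear: A_b = π·20²/4 = 314.2 mm²; R_n = 469 × 314.2 × 3 × 1 / 1000 = 442 kN → 0.75 × 442 = 332 kN.
Bearing (1.2 l_c t F_u ≤ 2.4 d t F_u): upper limit = 2.4·20·14·400 / 1000 = 268.8 kN.
  Edge l_c = 50 − 22/2 = 39 → r_n = 262.1 kN; interior l_c = 75 − 22 = 53 → r_n = 268.8 kN.
  R_n,bearing = 1·262.1 + 2·268.8 = 799.7 kN → 0.75 × 799.7 = 600 kN.
Bolt shear governs: 332 kN.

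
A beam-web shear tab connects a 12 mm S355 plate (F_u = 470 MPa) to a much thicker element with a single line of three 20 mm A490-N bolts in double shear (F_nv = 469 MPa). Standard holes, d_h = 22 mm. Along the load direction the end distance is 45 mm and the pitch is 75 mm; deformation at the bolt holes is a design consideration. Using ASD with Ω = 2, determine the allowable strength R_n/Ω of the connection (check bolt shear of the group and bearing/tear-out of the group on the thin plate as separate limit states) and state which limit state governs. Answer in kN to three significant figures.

Bolt shear: A_b = π·20²/4 = 314.2 mm²; R_n = 469 × 314.2 × 3 × 2 / 1000 = 884 kN → 884 / 2 = 442 kN.
Bearing (1.2 l_c t F_u ≤ 2.4 d t F_u): upper limit = 2.4·20·12·470 / 1000 = 270.7 kN.
  Edge l_c = 45 − 22/2 = 34 → r_n = 230.1 kN; interior l_c = 75 − 22 = 53 → r_n = 270.7 kN.
  R_n,bearing = 1·230.1 + 2·270.7 = 771.6 kN → 771.6 / 2 = 386 kN.
Bearing governs: 386 kN.

386 kN (bearing governs)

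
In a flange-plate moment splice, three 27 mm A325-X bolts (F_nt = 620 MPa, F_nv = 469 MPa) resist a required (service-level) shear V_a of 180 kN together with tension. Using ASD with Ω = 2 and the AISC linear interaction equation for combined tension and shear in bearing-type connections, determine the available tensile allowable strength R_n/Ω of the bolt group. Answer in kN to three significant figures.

454 kN

A_b = π·27²/4 = 572.6 mm²; f_rv = 180 × 1000 / (3 × 572.6) = 104.8 MPa.
F'_nt = 1.3 F_nt − (Ω F_nt / F_nv) f_rv = 1.3·620 − (2·620/469)·104.8 = 528.9 MPa, capped at F_nt → F'_nt = 528.9 MPa.
R_n = F'_nt · A_b · n = 528.9 × 572.6 × 3 / 1000 = 908.5 kN.
Allowable strength R_n/Ω = 908.5 / 2 = 454 kN.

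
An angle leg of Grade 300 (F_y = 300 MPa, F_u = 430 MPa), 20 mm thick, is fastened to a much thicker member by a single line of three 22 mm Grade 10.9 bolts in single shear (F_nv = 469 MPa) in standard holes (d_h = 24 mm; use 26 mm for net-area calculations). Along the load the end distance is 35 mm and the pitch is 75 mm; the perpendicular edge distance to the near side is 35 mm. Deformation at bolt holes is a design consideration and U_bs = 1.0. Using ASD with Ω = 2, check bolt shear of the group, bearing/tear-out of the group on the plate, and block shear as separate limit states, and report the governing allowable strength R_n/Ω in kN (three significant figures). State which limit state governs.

Bolt shear: A_b = π·22²/4 = 380.1 mm²; R_n = 469 × 380.1 × 3 × 1 / 1000 = 534.8 kN → 534.8 / 2 = 267 kN.
Bearing: edge l_c = 23, r_n = 237.4 kN; interior l_c = 51, r_n = 454.1 kN; R_n = 237.4 + 2·454.1 = 1146 kN → 573 kN.
Block shear: A_gv = 3700, A_nv = 2400, A_nt = 440 mm²; R_n = min(0.6F_uA_nv, 0.6F_yA_gv) + U_bs·F_u·A_nt = 808.4 kN → 404 kN.
Bolt shear governs: 267 kN.

267 kN (bolt shear governs)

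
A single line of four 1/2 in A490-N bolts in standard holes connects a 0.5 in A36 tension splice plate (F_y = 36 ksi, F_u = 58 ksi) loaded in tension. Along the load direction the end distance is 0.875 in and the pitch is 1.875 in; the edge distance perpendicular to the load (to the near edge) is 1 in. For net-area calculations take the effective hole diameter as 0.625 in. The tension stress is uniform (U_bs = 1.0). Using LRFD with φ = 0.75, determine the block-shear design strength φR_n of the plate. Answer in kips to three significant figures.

67.6 kips

Shear plane L_v = 0.875 + 3·1.875 = 6.5 in; A_gv = 6.5 × 0.5 = 3.25 in².
A_nv = (6.5 − 3.5·0.625) × 0.5 = 2.156 in².
A_nt = (1 − 0.5·0.625) × 0.5 = 0.3438 in².
0.6 F_u A_nv = 75.04 kips; 0.6 F_y A_gv = 70.2 kips → shear yielding governs the shear term.
R_n = 70.2 + 1.0 × 58 × 0.3438 = 90.14 kips.
Design strength φR_n = 0.75 × 90.14 = 67.6 kips.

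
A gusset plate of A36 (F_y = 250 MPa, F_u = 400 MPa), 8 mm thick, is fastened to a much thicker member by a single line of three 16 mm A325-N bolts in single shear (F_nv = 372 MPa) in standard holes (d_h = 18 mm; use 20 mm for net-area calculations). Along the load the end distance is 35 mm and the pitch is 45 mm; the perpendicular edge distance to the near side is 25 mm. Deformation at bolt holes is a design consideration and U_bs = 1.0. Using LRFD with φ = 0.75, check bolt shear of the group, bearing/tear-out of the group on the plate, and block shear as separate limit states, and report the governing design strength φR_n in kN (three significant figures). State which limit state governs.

Bolt shear: A_b = π·16²/4 = 201.1 mm²; R_n = 372 × 201.1 × 3 × 1 / 1000 = 224.4 kN → 0.75 × 224.4 = 168 kN.
Bearing: edge l_c = 26, r_n = 99.84 kN; interior l_c = 27, r_n = 103.7 kN; R_n = 99.84 + 2·103.7 = 307.2 kN → 230 kN.
Block shear: A_gv = 1000, A_nv = 600, A_nt = 120 mm²; R_n = min(0.6F_uA_nv, 0.6F_yA_gv) + U_bs·F_u·A_nt = 192 kN → 144 kN.
Block shear governs: 144 kN.

144 kN (block shear governs)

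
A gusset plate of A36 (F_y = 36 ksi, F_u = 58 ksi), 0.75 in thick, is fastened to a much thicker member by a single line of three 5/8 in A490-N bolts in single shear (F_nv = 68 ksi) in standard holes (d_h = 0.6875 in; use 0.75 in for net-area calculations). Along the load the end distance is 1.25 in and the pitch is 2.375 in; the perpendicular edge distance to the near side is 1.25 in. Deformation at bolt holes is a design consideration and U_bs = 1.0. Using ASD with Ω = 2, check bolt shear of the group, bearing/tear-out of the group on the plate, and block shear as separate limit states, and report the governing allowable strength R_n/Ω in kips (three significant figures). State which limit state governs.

31.3 kips (bolt shear governs)

Bolt shear: A_b = π·0.625²/4 = 0.3068 in²; R_n = 68 × 0.3068 × 3 × 1 = 62.59 kips → 62.59 / 2 = 31.3 kips.
Bearing: edge l_c = 0.9062, r_n = 47.31 kips; interior l_c = 1.688, r_n = 65.25 kips; R_n = 47.31 + 2·65.25 = 177.8 kips → 88.9 kips.
Block shear: A_gv = 4.5, A_nv = 3.094, A_nt = 0.6562 in²; R_n = min(0.6F_uA_nv, 0.6F_yA_gv) + U_bs·F_u·A_nt = 135.3 kips → 67.6 kips.
Bolt shear governs: 31.3 kips.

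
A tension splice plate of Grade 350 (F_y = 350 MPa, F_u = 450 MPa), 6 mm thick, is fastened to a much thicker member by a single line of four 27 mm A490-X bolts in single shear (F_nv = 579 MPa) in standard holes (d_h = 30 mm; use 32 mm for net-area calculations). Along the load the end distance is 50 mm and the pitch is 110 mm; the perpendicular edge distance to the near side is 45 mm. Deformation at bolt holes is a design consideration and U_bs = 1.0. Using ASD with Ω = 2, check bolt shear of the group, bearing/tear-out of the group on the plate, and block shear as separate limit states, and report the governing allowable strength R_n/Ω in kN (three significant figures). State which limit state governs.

256 kN (block shear governs)

Bolt shear: A_b = π·27²/4 = 572.6 mm²; R_n = 579 × 572.6 × 4 × 1 / 1000 = 1326 kN → 1326 / 2 = 663 kN.
Bearing: edge l_c = 35, r_n = 113.4 kN; interior l_c = 80, r_n = 175 kN; R_n = 113.4 + 3·175 = 638.3 kN → 319 kN.
Block shear: A_gv = 2280, A_nv = 1608, A_nt = 174 mm²; R_n = min(0.6F_uA_nv, 0.6F_yA_gv) + U_bs·F_u·A_nt = 512.5 kN → 256 kN.
Block shear governs: 256 kN.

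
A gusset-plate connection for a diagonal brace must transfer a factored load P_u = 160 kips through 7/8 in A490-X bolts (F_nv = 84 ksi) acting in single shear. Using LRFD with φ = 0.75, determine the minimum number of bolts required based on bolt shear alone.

A_b = π·0.875²/4 = 0.6013 in².
Per-bolt design strength φR_n = 0.75 × 84 × 0.6013 × 1 = 37.88 kips.
n ≥ 160 / 37.88 = 4.224 → use 5 bolts.

5 bolts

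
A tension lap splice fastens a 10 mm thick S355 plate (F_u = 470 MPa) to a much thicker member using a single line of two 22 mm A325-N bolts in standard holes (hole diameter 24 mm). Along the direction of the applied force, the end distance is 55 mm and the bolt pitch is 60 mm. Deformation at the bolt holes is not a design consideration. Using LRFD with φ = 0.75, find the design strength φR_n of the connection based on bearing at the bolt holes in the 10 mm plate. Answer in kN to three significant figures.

418 kN

Per bolt r_n = 1.5 l_c t F_u ≤ 3.0 d t F_u; upper limit = 3.0 × 22 × 10 × 470 / 1000 = 310.2 kN.
Edge bolt: l_c = 55 − 24/2 = 43 mm → 1.5 × 43 × 10 × 470 / 1000 = 303.2 → r_n = 303.2 kN.
Interior bolts: l_c = 60 − 24 = 36 mm → 1.5 × 36 × 10 × 470 / 1000 = 253.8 → r_n = 253.8 kN.
R_n = 1 × 303.2 + 1 × 253.8 = 557 kN.
Design strength φR_n = 0.75 × 557 = 418 kN.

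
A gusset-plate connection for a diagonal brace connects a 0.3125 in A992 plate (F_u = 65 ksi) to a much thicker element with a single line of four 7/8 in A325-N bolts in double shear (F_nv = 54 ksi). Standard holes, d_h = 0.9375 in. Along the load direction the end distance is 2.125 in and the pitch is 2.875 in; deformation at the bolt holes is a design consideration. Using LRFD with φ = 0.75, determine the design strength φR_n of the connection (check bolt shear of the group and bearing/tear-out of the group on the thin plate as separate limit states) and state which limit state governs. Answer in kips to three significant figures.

126 kips (bearing governs)

Bolt shear: A_b = π·0.875²/4 = 0.6013 in²; R_n = 54 × 0.6013 × 4 × 2 = 259.8 kips → 0.75 × 259.8 = 195 kips.
Bearing (1.2 l_c t F_u ≤ 2.4 d t F_u): upper limit = 2.4·0.875·0.3125·65 = 42.66 kips.
  Edge l_c = 2.125 − 0.9375/2 = 1.656 → r_n = 40.37 kips; interior l_c = 2.875 − 0.9375 = 1.938 → r_n = 42.66 kips.
  R_n,bearing = 1·40.37 + 3·42.66 = 168.3 kips → 0.75 × 168.3 = 126 kips.
Bearing governs: 126 kips.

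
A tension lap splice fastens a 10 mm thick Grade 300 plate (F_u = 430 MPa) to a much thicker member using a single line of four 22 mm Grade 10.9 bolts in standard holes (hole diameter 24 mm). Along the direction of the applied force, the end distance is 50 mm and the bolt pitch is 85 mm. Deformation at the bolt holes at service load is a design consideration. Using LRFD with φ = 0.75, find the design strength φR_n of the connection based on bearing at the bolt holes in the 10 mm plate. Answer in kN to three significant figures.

658 kN

Per bolt r_n = 1.2 l_c t F_u ≤ 2.4 d t F_u; upper limit = 2.4 × 22 × 10 × 430 / 1000 = 227 kN.
Edge bolt: l_c = 50 − 24/2 = 38 mm → 1.2 × 38 × 10 × 430 / 1000 = 196.1 → r_n = 196.1 kN.
Interior bolts: l_c = 85 − 24 = 61 mm → 1.2 × 61 × 10 × 430 / 1000 = 314.8 → r_n = 227 kN.
R_n = 1 × 196.1 + 3 × 227 = 877.2 kN.
Design strength φR_n = 0.75 × 877.2 = 658 kN.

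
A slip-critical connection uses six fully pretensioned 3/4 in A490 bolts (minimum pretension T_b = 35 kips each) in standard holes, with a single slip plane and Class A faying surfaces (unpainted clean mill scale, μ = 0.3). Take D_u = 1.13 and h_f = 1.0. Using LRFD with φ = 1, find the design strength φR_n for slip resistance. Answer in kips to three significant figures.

71.2 kips

R_n = μ · D_u · h_f · T_b · n_s · n_b = 0.3 × 1.13 × 1.0 × 35 × 1 × 6 = 71.19 kips.
Design strength φR_n = 1 × 71.19 = 71.2 kips.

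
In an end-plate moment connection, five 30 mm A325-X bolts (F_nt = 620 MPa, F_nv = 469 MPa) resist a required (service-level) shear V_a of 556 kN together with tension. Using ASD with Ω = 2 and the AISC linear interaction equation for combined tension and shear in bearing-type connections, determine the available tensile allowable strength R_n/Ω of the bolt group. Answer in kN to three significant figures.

A_b = π·30²/4 = 706.9 mm²; f_rv = 556 × 1000 / (5 × 706.9) = 157.3 MPa.
F'_nt = 1.3 F_nt − (Ω F_nt / F_nv) f_rv = 1.3·620 − (2·620/469)·157.3 = 390.1 MPa, capped at F_nt → F'_nt = 390.1 MPa.
R_n = F'_nt · A_b · n = 390.1 × 706.9 × 5 / 1000 = 1379 kN.
Allowable strength R_n/Ω = 1379 / 2 = 689 kN.

689 kN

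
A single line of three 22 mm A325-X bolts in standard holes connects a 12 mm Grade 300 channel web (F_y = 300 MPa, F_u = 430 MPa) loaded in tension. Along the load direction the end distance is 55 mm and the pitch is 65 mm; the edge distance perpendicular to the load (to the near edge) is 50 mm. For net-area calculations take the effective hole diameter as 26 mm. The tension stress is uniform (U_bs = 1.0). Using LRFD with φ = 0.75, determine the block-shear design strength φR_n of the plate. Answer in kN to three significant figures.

Shear plane L_v = 55 + 2·65 = 185 mm; A_gv = 185 × 12 = 2220 mm².
A_nv = (185 − 2.5·26) × 12 = 1440 mm².
A_nt = (50 − 0.5·26) × 12 = 444 mm².
0.6 F_u A_nv = 371.5 kN; 0.6 F_y A_gv = 399.6 kN → shear rupture governs the shear term.
R_n = 371.5 + 1.0 × 430 × 444 / 1000 = 562.4 kN.
Design strength φR_n = 0.75 × 562.4 = 422 kN.

422 kN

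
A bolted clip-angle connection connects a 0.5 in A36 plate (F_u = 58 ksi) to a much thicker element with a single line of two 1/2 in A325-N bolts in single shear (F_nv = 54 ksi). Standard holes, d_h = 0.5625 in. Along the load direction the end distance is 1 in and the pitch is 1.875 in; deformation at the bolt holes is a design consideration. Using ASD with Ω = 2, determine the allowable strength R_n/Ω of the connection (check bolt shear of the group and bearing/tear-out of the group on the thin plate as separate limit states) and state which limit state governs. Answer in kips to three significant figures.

10.6 kips (bolt shear governs)

Bolt shear: A_b = π·0.5²/4 = 0.1963 in²; R_n = 54 × 0.1963 × 2 × 1 = 21.21 kips → 21.21 / 2 = 10.6 kips.
Bearing (1.2 l_c t F_u ≤ 2.4 d t F_u): upper limit = 2.4·0.5·0.5·58 = 34.8 kips.
  Edge l_c = 1 − 0.5625/2 = 0.7188 → r_n = 25.01 kips; interior l_c = 1.875 − 0.5625 = 1.312 → r_n = 34.8 kips.
  R_n,bearing = 1·25.01 + 1·34.8 = 59.81 kips → 59.81 / 2 = 29.9 kips.
Bolt shear governs: 10.6 kips.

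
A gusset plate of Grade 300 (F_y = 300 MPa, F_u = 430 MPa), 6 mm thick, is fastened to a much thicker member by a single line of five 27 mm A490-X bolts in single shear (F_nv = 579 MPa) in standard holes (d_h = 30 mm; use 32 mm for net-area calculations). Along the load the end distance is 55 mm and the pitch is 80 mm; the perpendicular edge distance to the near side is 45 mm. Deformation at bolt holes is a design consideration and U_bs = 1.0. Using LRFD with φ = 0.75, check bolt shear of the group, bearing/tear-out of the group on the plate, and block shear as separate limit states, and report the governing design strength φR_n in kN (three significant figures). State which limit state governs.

Bolt shear: A_b = π·27²/4 = 572.6 mm²; R_n = 579 × 572.6 × 5 × 1 / 1000 = 1658 kN → 0.75 × 1658 = 1240 kN.
Bearing: edge l_c = 40, r_n = 123.8 kN; interior l_c = 50, r_n = 154.8 kN; R_n = 123.8 + 4·154.8 = 743 kN → 557 kN.
Block shear: A_gv = 2250, A_nv = 1386, A_nt = 174 mm²; R_n = min(0.6F_uA_nv, 0.6F_yA_gv) + U_bs·F_u·A_nt = 432.4 kN → 324 kN.
Block shear governs: 324 kN.

324 kN (block shear governs)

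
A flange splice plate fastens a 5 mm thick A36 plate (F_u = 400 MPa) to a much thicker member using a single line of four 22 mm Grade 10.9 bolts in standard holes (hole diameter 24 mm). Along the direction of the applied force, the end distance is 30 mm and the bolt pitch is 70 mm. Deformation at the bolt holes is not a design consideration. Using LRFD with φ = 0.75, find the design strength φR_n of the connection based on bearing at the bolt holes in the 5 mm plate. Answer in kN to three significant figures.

Per bolt r_n = 1.5 l_c t F_u ≤ 3.0 d t F_u; upper limit = 3.0 × 22 × 5 × 400 / 1000 = 132 kN.
Edge bolt: l_c = 30 − 24/2 = 18 mm → 1.5 × 18 × 5 × 400 / 1000 = 54 → r_n = 54 kN.
Interior bolts: l_c = 70 − 24 = 46 mm → 1.5 × 46 × 5 × 400 / 1000 = 138 → r_n = 132 kN.
R_n = 1 × 54 + 3 × 132 = 450 kN.
Design strength φR_n = 0.75 × 450 = 338 kN.

338 kN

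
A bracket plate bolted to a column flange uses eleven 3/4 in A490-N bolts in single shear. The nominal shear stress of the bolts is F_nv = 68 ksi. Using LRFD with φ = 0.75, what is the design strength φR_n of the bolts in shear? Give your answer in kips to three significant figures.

A_b = π × 0.75² / 4 = 0.4418 in².
R_n = F_nv · A_b · n · n_s = 68 × 0.4418 × 11 × 1 = 330.5 kips.
Design strength φR_n = 0.75 × 330.5 = 248 kips.

248 kips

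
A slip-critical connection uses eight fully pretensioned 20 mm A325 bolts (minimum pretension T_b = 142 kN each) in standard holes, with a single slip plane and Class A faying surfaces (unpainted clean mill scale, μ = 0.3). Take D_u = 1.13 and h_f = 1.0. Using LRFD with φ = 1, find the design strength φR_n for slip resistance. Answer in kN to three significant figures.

R_n = μ · D_u · h_f · T_b · n_s · n_b = 0.3 × 1.13 × 1.0 × 142 × 1 × 8 = 385.1 kN.
Design strength φR_n = 1 × 385.1 = 385 kN.

385 kN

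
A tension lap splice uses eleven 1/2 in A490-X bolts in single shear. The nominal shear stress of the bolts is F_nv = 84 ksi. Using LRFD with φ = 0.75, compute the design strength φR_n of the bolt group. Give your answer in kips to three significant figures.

136 kips

A_b = π × 0.5² / 4 = 0.1963 in².
R_n = F_nv · A_b · n · n_s = 84 × 0.1963 × 11 × 1 = 181.4 kips.
Design strength φR_n = 0.75 × 181.4 = 136 kips.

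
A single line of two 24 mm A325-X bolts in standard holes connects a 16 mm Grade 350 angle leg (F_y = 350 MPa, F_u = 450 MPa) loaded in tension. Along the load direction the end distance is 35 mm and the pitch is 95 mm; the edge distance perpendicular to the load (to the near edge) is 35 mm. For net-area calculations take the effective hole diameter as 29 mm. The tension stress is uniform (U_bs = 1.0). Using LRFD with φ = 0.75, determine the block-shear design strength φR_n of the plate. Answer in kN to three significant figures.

391 kN

Shear plane L_v = 35 + 1·95 = 130 mm; A_gv = 130 × 16 = 2080 mm².
A_nv = (130 − 1.5·29) × 16 = 1384 mm².
A_nt = (35 − 0.5·29) × 16 = 328 mm².
0.6 F_u A_nv = 373.7 kN; 0.6 F_y A_gv = 436.8 kN → shear rupture governs the shear term.
R_n = 373.7 + 1.0 × 450 × 328 / 1000 = 521.3 kN.
Design strength φR_n = 0.75 × 521.3 = 391 kN.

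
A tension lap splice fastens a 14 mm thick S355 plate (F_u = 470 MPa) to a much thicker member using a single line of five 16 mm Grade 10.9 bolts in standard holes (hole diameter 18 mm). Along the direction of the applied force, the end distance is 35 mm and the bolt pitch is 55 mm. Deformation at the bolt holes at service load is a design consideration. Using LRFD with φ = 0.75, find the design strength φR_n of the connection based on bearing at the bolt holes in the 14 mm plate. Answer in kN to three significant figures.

912 kN

Per bolt r_n = 1.2 l_c t F_u ≤ 2.4 d t F_u; upper limit = 2.4 × 16 × 14 × 470 / 1000 = 252.7 kN.
Edge bolt: l_c = 35 − 18/2 = 26 mm → 1.2 × 26 × 14 × 470 / 1000 = 205.3 → r_n = 205.3 kN.
Interior bolts: l_c = 55 − 18 = 37 mm → 1.2 × 37 × 14 × 470 / 1000 = 292.2 → r_n = 252.7 kN.
R_n = 1 × 205.3 + 4 × 252.7 = 1216 kN.
Design strength φR_n = 0.75 × 1216 = 912 kN.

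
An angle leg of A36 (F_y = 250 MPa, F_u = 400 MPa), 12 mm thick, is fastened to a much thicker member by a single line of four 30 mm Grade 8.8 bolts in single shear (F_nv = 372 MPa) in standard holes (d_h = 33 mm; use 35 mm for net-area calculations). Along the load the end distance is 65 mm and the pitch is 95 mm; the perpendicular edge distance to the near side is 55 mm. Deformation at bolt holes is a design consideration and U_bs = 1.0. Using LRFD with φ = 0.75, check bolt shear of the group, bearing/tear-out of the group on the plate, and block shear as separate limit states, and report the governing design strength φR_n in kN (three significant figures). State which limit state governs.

608 kN (block shear governs)

Bolt shear: A_b = π·30²/4 = 706.9 mm²; R_n = 372 × 706.9 × 4 × 1 / 1000 = 1052 kN → 0.75 × 1052 = 789 kN.
Bearing: edge l_c = 48.5, r_n = 279.4 kN; interior l_c = 62, r_n = 345.6 kN; R_n = 279.4 + 3·345.6 = 1316 kN → 987 kN.
Block shear: A_gv = 4200, A_nv = 2730, A_nt = 450 mm²; R_n = min(0.6F_uA_nv, 0.6F_yA_gv) + U_bs·F_u·A_nt = 810 kN → 608 kN.
Block shear governs: 608 kN.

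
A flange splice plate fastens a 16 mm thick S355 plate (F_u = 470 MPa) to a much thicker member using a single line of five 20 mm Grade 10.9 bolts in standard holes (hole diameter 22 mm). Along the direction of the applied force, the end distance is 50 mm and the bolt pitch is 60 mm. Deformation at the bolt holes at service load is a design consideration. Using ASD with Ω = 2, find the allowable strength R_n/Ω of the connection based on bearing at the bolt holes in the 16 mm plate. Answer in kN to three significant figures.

862 kN

Per bolt r_n = 1.2 l_c t F_u ≤ 2.4 d t F_u; upper limit = 2.4 × 20 × 16 × 470 / 1000 = 361 kN.
Edge bolt: l_c = 50 − 22/2 = 39 mm → 1.2 × 39 × 16 × 470 / 1000 = 351.9 → r_n = 351.9 kN.
Interior bolts: l_c = 60 − 22 = 38 mm → 1.2 × 38 × 16 × 470 / 1000 = 342.9 → r_n = 342.9 kN.
R_n = 1 × 351.9 + 4 × 342.9 = 1724 kN.
Allowable strength R_n/Ω = 1724 / 2 = 862 kN.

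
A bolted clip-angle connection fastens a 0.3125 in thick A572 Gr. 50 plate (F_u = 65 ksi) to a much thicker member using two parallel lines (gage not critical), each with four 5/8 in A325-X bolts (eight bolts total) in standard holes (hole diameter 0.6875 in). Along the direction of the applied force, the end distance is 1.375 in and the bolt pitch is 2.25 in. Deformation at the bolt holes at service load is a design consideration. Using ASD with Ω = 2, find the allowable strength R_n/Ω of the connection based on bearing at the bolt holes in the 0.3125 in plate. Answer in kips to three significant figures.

117 kips

Per bolt r_n = 1.2 l_c t F_u ≤ 2.4 d t F_u; upper limit = 2.4 × 0.625 × 0.3125 × 65 = 30.47 kips.
Edge bolt: l_c = 1.375 − 0.6875/2 = 1.031 in → 1.2 × 1.031 × 0.3125 × 65 = 25.14 → r_n = 25.14 kips.
Interior bolts: l_c = 2.25 − 0.6875 = 1.562 in → 1.2 × 1.562 × 0.3125 × 65 = 38.09 → r_n = 30.47 kips.
R_n = 2 × 25.14 + 6 × 30.47 = 233.1 kips.
Allowable strength R_n/Ω = 233.1 / 2 = 117 kips.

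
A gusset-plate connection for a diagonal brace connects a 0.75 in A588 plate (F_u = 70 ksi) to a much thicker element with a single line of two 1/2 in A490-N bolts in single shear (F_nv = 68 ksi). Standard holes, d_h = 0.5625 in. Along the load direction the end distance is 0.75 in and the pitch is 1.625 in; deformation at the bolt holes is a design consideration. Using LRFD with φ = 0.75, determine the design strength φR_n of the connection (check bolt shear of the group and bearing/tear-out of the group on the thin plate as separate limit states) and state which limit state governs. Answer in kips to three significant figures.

Bolt shear: A_b = π·0.5²/4 = 0.1963 in²; R_n = 68 × 0.1963 × 2 × 1 = 26.7 kips → 0.75 × 26.7 = 20 kips.
Bearing (1.2 l_c t F_u ≤ 2.4 d t F_u): upper limit = 2.4·0.5·0.75·70 = 63 kips.
  Edge l_c = 0.75 − 0.5625/2 = 0.4688 → r_n = 29.53 kips; interior l_c = 1.625 − 0.5625 = 1.062 → r_n = 63 kips.
  R_n,bearing = 1·29.53 + 1·63 = 92.53 kips → 0.75 × 92.53 = 69.4 kips.
Bolt shear governs: 20 kips.

20 kips (bolt shear governs)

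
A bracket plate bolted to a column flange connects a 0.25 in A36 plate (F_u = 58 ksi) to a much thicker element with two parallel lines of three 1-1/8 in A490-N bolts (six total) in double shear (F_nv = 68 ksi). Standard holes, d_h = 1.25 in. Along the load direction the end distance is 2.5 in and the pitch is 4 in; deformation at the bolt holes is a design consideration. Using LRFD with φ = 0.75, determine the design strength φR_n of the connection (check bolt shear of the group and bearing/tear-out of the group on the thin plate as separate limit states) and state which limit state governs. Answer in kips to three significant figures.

166 kips (bearing governs)

Bolt shear: A_b = π·1.125²/4 = 0.994 in²; R_n = 68 × 0.994 × 6 × 2 = 811.1 kips → 0.75 × 811.1 = 608 kips.
Bearing (1.2 l_c t F_u ≤ 2.4 d t F_u): upper limit = 2.4·1.125·0.25·58 = 39.15 kips.
  Edge l_c = 2.5 − 1.25/2 = 1.875 → r_n = 32.62 kips; interior l_c = 4 − 1.25 = 2.75 → r_n = 39.15 kips.
  R_n,bearing = 2·32.62 + 4·39.15 = 221.8 kips → 0.75 × 221.8 = 166 kips.
Bearing governs: 166 kips.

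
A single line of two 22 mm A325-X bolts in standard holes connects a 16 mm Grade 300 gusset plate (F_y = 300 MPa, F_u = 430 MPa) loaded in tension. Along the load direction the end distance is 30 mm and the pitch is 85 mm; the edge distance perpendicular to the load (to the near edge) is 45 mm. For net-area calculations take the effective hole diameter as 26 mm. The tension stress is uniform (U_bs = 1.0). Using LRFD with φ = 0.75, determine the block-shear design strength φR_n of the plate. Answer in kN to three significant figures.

Shear plane L_v = 30 + 1·85 = 115 mm; A_gv = 115 × 16 = 1840 mm².
A_nv = (115 − 1.5·26) × 16 = 1216 mm².
A_nt = (45 − 0.5·26) × 16 = 512 mm².
0.6 F_u A_nv = 313.7 kN; 0.6 F_y A_gv = 331.2 kN → shear rupture governs the shear term.
R_n = 313.7 + 1.0 × 430 × 512 / 1000 = 533.9 kN.
Design strength φR_n = 0.75 × 533.9 = 400 kN.

400 kN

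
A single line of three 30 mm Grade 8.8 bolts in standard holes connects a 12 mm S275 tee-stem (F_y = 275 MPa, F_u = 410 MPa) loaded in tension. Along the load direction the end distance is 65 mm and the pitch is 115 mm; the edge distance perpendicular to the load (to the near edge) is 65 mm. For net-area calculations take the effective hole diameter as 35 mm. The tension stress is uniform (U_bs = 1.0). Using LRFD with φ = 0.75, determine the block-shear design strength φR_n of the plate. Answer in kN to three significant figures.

Shear plane L_v = 65 + 2·115 = 295 mm; A_gv = 295 × 12 = 3540 mm².
A_nv = (295 − 2.5·35) × 12 = 2490 mm².
A_nt = (65 − 0.5·35) × 12 = 570 mm².
0.6 F_u A_nv = 612.5 kN; 0.6 F_y A_gv = 584.1 kN → shear yielding governs the shear term.
R_n = 584.1 + 1.0 × 410 × 570 / 1000 = 817.8 kN.
Design strength φR_n = 0.75 × 817.8 = 613 kN.

613 kN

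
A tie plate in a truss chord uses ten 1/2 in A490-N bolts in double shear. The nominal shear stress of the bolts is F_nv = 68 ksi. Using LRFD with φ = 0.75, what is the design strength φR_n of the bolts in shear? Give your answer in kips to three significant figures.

A_b = π × 0.5² / 4 = 0.1963 in².
R_n = F_nv · A_b · n · n_s = 68 × 0.1963 × 10 × 2 = 267 kips.
Design strength φR_n = 0.75 × 267 = 200 kips.

200 kips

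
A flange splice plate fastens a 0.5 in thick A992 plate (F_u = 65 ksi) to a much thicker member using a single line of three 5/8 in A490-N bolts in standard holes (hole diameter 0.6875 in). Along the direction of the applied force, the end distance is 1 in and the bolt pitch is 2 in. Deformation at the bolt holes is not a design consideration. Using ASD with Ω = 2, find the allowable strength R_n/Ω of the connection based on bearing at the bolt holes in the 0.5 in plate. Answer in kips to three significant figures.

76.9 kips

Per bolt r_n = 1.5 l_c t F_u ≤ 3.0 d t F_u; upper limit = 3.0 × 0.625 × 0.5 × 65 = 60.94 kips.
Edge bolt: l_c = 1 − 0.6875/2 = 0.6562 in → 1.5 × 0.6562 × 0.5 × 65 = 31.99 → r_n = 31.99 kips.
Interior bolts: l_c = 2 − 0.6875 = 1.312 in → 1.5 × 1.312 × 0.5 × 65 = 63.98 → r_n = 60.94 kips.
R_n = 1 × 31.99 + 2 × 60.94 = 153.9 kips.
Allowable strength R_n/Ω = 153.9 / 2 = 76.9 kips.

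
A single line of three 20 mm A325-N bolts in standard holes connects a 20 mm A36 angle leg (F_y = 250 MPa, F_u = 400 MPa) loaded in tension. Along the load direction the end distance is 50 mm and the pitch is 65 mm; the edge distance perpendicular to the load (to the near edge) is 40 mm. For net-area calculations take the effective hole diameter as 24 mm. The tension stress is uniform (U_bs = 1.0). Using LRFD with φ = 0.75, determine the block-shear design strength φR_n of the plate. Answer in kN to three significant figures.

Shear plane L_v = 50 + 2·65 = 180 mm; A_gv = 180 × 20 = 3600 mm².
A_nv = (180 − 2.5·24) × 20 = 2400 mm².
A_nt = (40 − 0.5·24) × 20 = 560 mm².
0.6 F_u A_nv = 576 kN; 0.6 F_y A_gv = 540 kN → shear yielding governs the shear term.
R_n = 540 + 1.0 × 400 × 560 / 1000 = 764 kN.
Design strength φR_n = 0.75 × 764 = 573 kN.

573 kN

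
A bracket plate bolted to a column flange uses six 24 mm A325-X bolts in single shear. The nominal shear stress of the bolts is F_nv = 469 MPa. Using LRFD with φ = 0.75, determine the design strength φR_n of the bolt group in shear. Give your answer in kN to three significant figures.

955 kN

A_b = π × 24² / 4 = 452.4 mm².
R_n = F_nv · A_b · n · n_s = 469 × 452.4 × 6 × 1 / 1000 = 1273 kN.
Design strength φR_n = 0.75 × 1273 = 955 kN.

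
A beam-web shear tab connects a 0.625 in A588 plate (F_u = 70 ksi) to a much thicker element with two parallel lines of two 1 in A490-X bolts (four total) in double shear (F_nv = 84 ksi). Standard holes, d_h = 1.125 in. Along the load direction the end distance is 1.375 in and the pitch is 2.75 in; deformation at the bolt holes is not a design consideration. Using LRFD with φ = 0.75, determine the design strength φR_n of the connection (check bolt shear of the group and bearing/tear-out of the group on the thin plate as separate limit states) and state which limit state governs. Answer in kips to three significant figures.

240 kips (bearing governs)

Bolt shear: A_b = π·1²/4 = 0.7854 in²; R_n = 84 × 0.7854 × 4 × 2 = 527.8 kips → 0.75 × 527.8 = 396 kips.
Bearing (1.5 l_c t F_u ≤ 3.0 d t F_u): upper limit = 3.0·1·0.625·70 = 131.2 kips.
  Edge l_c = 1.375 − 1.125/2 = 0.8125 → r_n = 53.32 kips; interior l_c = 2.75 − 1.125 = 1.625 → r_n = 106.6 kips.
  R_n,bearing = 2·53.32 + 2·106.6 = 319.9 kips → 0.75 × 319.9 = 240 kips.
Bearing governs: 240 kips.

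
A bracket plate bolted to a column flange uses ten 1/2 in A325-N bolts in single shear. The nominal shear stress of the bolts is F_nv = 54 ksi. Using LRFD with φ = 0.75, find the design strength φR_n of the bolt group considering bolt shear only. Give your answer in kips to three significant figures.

A_b = π × 0.5² / 4 = 0.1963 in².
R_n = F_nv · A_b · n · n_s = 54 × 0.1963 × 10 × 1 = 106 kips.
Design strength φR_n = 0.75 × 106 = 79.5 kips.

79.5 kips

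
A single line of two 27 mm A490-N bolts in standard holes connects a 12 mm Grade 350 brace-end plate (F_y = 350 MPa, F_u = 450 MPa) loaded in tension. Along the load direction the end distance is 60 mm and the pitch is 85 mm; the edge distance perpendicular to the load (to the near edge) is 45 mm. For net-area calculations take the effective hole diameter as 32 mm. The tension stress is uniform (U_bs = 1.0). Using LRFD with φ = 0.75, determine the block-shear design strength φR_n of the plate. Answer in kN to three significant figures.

353 kN

Shear plane L_v = 60 + 1·85 = 145 mm; A_gv = 145 × 12 = 1740 mm².
A_nv = (145 − 1.5·32) × 12 = 1164 mm².
A_nt = (45 − 0.5·32) × 12 = 348 mm².
0.6 F_u A_nv = 314.3 kN; 0.6 F_y A_gv = 365.4 kN → shear rupture governs the shear term.
R_n = 314.3 + 1.0 × 450 × 348 / 1000 = 470.9 kN.
Design strength φR_n = 0.75 × 470.9 = 353 kN.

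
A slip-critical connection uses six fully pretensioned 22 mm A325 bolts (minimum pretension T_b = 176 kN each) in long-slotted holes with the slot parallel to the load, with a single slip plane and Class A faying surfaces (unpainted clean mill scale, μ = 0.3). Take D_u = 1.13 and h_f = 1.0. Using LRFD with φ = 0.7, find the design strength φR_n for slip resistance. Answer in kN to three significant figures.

251 kN

R_n = μ · D_u · h_f · T_b · n_s · n_b = 0.3 × 1.13 × 1.0 × 176 × 1 × 6 = 358 kN.
Design strength φR_n = 0.7 × 358 = 251 kN.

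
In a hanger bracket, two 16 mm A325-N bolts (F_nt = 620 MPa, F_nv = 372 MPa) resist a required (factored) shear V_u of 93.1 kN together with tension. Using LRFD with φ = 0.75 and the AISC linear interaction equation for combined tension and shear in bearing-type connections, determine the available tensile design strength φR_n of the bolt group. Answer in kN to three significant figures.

87.9 kN

A_b = π·16²/4 = 201.1 mm²; f_rv = 93.1 × 1000 / (2 × 201.1) = 231.5 MPa.
F'_nt = 1.3 F_nt − (F_nt / φF_nv) f_rv = 1.3·620 − (620/(0.75·372))·231.5 = 291.5 MPa, capped at F_nt → F'_nt = 291.5 MPa.
R_n = F'_nt · A_b · n = 291.5 × 201.1 × 2 / 1000 = 117.2 kN.
Design strength φR_n = 0.75 × 117.2 = 87.9 kN.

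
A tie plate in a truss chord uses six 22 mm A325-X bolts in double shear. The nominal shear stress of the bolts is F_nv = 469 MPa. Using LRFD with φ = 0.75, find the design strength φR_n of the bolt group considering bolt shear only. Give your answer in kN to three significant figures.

1600 kN

A_b = π × 22² / 4 = 380.1 mm².
R_n = F_nv · A_b · n · n_s = 469 × 380.1 × 6 × 2 / 1000 = 2139 kN.
Design strength φR_n = 0.75 × 2139 = 1600 kN.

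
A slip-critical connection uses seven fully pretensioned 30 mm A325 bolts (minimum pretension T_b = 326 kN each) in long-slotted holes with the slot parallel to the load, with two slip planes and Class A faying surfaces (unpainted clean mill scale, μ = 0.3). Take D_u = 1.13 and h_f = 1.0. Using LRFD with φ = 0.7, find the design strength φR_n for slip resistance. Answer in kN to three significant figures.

1080 kN

R_n = μ · D_u · h_f · T_b · n_s · n_b = 0.3 × 1.13 × 1.0 × 326 × 2 × 7 = 1547 kN.
Design strength φR_n = 0.7 × 1547 = 1080 kN.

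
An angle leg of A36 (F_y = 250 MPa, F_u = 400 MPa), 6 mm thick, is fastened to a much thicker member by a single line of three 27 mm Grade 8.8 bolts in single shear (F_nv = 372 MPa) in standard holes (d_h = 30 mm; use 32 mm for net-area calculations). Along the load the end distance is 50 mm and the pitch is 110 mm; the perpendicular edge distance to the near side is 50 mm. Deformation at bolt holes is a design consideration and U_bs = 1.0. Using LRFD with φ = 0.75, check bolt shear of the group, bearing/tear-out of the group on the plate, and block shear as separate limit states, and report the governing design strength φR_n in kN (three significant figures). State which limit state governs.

243 kN (block shear governs)

Bolt shear: A_b = π·27²/4 = 572.6 mm²; R_n = 372 × 572.6 × 3 × 1 / 1000 = 639 kN → 0.75 × 639 = 479 kN.
Bearing: edge l_c = 35, r_n = 100.8 kN; interior l_c = 80, r_n = 155.5 kN; R_n = 100.8 + 2·155.5 = 411.8 kN → 309 kN.
Block shear: A_gv = 1620, A_nv = 1140, A_nt = 204 mm²; R_n = min(0.6F_uA_nv, 0.6F_yA_gv) + U_bs·F_u·A_nt = 324.6 kN → 243 kN.
Block shear governs: 243 kN.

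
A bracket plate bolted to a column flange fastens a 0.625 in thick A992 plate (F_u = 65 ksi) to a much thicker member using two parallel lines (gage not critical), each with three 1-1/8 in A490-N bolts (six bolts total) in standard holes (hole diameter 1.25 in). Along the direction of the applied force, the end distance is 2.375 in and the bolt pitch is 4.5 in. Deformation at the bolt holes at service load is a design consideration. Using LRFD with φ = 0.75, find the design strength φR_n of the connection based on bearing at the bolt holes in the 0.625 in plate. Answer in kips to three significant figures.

Per bolt r_n = 1.2 l_c t F_u ≤ 2.4 d t F_u; upper limit = 2.4 × 1.125 × 0.625 × 65 = 109.7 kips.
Edge bolt: l_c = 2.375 − 1.25/2 = 1.75 in → 1.2 × 1.75 × 0.625 × 65 = 85.31 → r_n = 85.31 kips.
Interior bolts: l_c = 4.5 − 1.25 = 3.25 in → 1.2 × 3.25 × 0.625 × 65 = 158.4 → r_n = 109.7 kips.
R_n = 2 × 85.31 + 4 × 109.7 = 609.4 kips.
Design strength φR_n = 0.75 × 609.4 = 457 kips.

457 kips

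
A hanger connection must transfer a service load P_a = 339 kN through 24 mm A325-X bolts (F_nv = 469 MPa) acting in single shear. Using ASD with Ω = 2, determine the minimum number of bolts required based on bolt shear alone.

A_b = π·24²/4 = 452.4 mm².
Per-bolt allowable strength R_n/Ω = 469 × 452.4 × 1 / 1000 / 2 = 106.1 kN.
n ≥ 339 / 106.1 = 3.196 → use 4 bolts.

4 bolts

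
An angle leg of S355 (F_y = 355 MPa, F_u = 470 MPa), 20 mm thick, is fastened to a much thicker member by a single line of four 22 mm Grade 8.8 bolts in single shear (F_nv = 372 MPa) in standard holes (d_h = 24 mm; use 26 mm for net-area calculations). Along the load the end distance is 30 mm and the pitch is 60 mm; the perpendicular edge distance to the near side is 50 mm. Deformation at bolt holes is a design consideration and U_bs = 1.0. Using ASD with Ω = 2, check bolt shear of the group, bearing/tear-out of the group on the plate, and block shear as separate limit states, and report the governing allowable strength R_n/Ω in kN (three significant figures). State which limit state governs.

283 kN (bolt shear governs)

Bolt shear: A_b = π·22²/4 = 380.1 mm²; R_n = 372 × 380.1 × 4 × 1 / 1000 = 565.6 kN → 565.6 / 2 = 283 kN.
Bearing: edge l_c = 18, r_n = 203 kN; interior l_c = 36, r_n = 406.1 kN; R_n = 203 + 3·406.1 = 1421 kN → 711 kN.
Block shear: A_gv = 4200, A_nv = 2380, A_nt = 740 mm²; R_n = min(0.6F_uA_nv, 0.6F_yA_gv) + U_bs·F_u·A_nt = 1019 kN → 509 kN.
Bolt shear governs: 283 kN.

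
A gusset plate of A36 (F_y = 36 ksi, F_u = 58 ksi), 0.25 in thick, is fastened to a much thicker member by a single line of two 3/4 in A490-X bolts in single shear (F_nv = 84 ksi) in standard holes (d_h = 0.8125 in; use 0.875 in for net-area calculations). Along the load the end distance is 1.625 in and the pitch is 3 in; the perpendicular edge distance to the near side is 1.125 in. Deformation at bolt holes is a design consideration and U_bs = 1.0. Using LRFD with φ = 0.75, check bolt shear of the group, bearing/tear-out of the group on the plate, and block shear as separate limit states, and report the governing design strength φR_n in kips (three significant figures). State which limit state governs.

Bolt shear: A_b = π·0.75²/4 = 0.4418 in²; R_n = 84 × 0.4418 × 2 × 1 = 74.22 kips → 0.75 × 74.22 = 55.7 kips.
Bearing: edge l_c = 1.219, r_n = 21.21 kips; interior l_c = 2.188, r_n = 26.1 kips; R_n = 21.21 + 1·26.1 = 47.31 kips → 35.5 kips.
Block shear: A_gv = 1.156, A_nv = 0.8281, A_nt = 0.1719 in²; R_n = min(0.6F_uA_nv, 0.6F_yA_gv) + U_bs·F_u·A_nt = 34.94 kips → 26.2 kips.
Block shear governs: 26.2 kips.

26.2 kips (block shear governs)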